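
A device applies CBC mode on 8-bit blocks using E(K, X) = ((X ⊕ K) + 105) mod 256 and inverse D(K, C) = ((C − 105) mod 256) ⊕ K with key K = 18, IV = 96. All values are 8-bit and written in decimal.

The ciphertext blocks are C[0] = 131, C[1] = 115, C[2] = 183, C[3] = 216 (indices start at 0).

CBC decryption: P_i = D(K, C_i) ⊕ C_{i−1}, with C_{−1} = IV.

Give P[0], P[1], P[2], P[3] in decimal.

P[0]: D(K, 131) = 8; 8 ⊕ 96 = 104.
P[1]: D(K, 115) = 24; 24 ⊕ 131 = 155.
P[2]: D(K, 183) = 92; 92 ⊕ 115 = 47.
P[3]: D(K, 216) = 125; 125 ⊕ 183 = 202.

P[0] = 104, P[1] = 155, P[2] = 47, P[3] = 202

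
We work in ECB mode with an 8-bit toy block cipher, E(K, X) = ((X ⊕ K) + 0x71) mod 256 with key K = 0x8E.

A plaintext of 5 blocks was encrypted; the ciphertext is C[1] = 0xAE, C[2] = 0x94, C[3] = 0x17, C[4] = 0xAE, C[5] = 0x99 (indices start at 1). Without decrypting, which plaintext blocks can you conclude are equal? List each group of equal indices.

ECB encrypts each block independently with the same key, so equal ciphertext blocks imply equal plaintext blocks.
C[1] = C[4] = 0xAE, so P[1] = P[4].

P[1] = P[4]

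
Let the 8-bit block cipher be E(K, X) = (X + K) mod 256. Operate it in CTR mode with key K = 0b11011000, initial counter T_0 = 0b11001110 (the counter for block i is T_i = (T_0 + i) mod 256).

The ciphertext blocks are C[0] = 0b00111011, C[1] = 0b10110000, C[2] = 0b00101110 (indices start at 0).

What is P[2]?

P[2] = 0b10000110

CTR decryption: S_i = E(K, T_i) where T_i is the counter for block i; P_i = C_i ⊕ S_i.
P[2]: T = 0b11010000, S = E(K, T) = 0b10101000; 0b00101110 ⊕ 0b10101000 = 0b10000110.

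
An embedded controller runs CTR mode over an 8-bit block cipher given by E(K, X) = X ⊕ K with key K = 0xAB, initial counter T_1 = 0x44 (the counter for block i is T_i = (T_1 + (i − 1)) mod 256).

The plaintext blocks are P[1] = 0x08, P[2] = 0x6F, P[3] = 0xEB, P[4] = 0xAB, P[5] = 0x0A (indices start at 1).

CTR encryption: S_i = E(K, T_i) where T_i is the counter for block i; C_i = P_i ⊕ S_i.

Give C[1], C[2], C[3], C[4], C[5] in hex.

C[1]: T = 0x44, S = E(K, T) = 0xEF; 0x08 ⊕ 0xEF = 0xE7.
C[2]: T = 0x45, S = E(K, T) = 0xEE; 0x6F ⊕ 0xEE = 0x81.
C[3]: T = 0x46, S = E(K, T) = 0xED; 0xEB ⊕ 0xED = 0x06.
C[4]: T = 0x47, S = E(K, T) = 0xEC; 0xAB ⊕ 0xEC = 0x47.
C[5]: T = 0x48, S = E(K, T) = 0xE3; 0x0A ⊕ 0xE3 = 0xE9.

C[1] = 0xE7, C[2] = 0x81, C[3] = 0x06, C[4] = 0x47, C[5] = 0xE9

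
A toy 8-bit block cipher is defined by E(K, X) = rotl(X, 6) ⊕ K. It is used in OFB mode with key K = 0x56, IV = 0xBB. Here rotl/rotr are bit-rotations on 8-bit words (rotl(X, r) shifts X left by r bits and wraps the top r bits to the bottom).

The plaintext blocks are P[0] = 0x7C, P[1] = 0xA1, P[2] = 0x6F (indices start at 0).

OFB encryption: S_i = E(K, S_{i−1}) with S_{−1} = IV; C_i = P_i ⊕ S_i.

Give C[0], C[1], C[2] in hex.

C[0] = 0xC4, C[1] = 0xD9, C[2] = 0x27

C[0]: S = E(K, 0xBB) = 0xB8; 0x7C ⊕ 0xB8 = 0xC4.
C[1]: S = E(K, 0xB8) = 0x78; 0xA1 ⊕ 0x78 = 0xD9.
C[2]: S = E(K, 0x78) = 0x48; 0x6F ⊕ 0x48 = 0x27.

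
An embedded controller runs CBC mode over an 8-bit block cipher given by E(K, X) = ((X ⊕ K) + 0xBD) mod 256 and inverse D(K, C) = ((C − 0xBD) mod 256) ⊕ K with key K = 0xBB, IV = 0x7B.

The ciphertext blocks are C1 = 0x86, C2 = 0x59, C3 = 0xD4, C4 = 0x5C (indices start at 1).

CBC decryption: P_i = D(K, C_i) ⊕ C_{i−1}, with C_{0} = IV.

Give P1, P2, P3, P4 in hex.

P1 = 0x09, P2 = 0xA1, P3 = 0xF5, P4 = 0xF0

P1: D(K, 0x86) = 0x72; 0x72 ⊕ 0x7B = 0x09.
P2: D(K, 0x59) = 0x27; 0x27 ⊕ 0x86 = 0xA1.
P3: D(K, 0xD4) = 0xAC; 0xAC ⊕ 0x59 = 0xF5.
P4: D(K, 0x5C) = 0x24; 0x24 ⊕ 0xD4 = 0xF0.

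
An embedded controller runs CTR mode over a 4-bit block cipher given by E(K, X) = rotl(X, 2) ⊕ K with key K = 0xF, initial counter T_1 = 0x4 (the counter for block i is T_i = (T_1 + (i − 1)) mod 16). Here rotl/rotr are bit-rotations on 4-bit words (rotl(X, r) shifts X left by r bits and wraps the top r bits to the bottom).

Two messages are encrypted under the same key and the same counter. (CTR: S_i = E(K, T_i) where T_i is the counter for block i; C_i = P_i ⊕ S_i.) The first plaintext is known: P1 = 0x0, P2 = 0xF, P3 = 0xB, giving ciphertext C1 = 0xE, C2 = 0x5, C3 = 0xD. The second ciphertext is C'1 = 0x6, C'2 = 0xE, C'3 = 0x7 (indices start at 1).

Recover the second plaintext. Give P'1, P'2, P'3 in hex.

In CTR with a reused counter, both messages share the same keystream S_i, so C_i ⊕ C'_i = P_i ⊕ P'_i and thus P'_i = P_i ⊕ C_i ⊕ C'_i.
P'1: 0x0 ⊕ 0xE ⊕ 0x6 = 0x8.
P'2: 0xF ⊕ 0x5 ⊕ 0xE = 0x4.
P'3: 0xB ⊕ 0xD ⊕ 0x7 = 0x1.

P'1 = 0x8, P'2 = 0x4, P'3 = 0x1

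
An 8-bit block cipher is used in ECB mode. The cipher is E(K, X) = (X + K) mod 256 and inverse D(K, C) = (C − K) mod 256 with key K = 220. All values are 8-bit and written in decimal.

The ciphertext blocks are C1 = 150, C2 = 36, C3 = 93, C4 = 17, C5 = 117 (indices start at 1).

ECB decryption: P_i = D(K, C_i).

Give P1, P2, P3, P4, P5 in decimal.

P1 = 186, P2 = 72, P3 = 129, P4 = 53, P5 = 153

P1: D(K, 150) = 186.
P2: D(K, 36) = 72.
P3: D(K, 93) = 129.
P4: D(K, 17) = 53.
P5: D(K, 117) = 153.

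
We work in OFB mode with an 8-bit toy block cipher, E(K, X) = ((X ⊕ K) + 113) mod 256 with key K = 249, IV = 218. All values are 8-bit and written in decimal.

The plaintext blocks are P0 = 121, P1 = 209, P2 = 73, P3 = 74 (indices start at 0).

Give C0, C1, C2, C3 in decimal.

C0 = 237, C1 = 15, C2 = 209, C3 = 152

OFB encryption: S_i = E(K, S_{i−1}) with S_{−1} = IV; C_i = P_i ⊕ S_i.
C0: S = E(K, 218) = 148; 121 ⊕ 148 = 237.
C1: S = E(K, 148) = 222; 209 ⊕ 222 = 15.
C2: S = E(K, 222) = 152; 73 ⊕ 152 = 209.
C3: S = E(K, 152) = 210; 74 ⊕ 210 = 152.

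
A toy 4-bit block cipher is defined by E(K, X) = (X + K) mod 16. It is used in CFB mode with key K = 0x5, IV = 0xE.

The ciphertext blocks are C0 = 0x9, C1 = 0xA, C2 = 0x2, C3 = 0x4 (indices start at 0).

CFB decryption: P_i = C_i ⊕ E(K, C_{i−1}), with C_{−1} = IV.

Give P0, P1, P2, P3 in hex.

P0 = 0xA, P1 = 0x4, P2 = 0xD, P3 = 0x3

P0: E(K, 0xE) = 0x3; 0x9 ⊕ 0x3 = 0xA.
P1: E(K, 0x9) = 0xE; 0xA ⊕ 0xE = 0x4.
P2: E(K, 0xA) = 0xF; 0x2 ⊕ 0xF = 0xD.
P3: E(K, 0x2) = 0x7; 0x4 ⊕ 0x7 = 0x3.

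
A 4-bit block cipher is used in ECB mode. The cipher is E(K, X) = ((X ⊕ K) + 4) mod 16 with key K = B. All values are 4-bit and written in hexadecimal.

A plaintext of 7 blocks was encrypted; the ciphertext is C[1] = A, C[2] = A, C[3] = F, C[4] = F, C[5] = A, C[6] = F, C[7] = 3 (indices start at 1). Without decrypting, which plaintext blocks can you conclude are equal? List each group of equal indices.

ECB encrypts each block independently with the same key, so equal ciphertext blocks imply equal plaintext blocks.
C[1] = C[2] = C[5] = A, so P[1] = P[2] = P[5].
C[3] = C[4] = C[6] = F, so P[3] = P[4] = P[6].

P[1] = P[2] = P[5]; P[3] = P[4] = P[6]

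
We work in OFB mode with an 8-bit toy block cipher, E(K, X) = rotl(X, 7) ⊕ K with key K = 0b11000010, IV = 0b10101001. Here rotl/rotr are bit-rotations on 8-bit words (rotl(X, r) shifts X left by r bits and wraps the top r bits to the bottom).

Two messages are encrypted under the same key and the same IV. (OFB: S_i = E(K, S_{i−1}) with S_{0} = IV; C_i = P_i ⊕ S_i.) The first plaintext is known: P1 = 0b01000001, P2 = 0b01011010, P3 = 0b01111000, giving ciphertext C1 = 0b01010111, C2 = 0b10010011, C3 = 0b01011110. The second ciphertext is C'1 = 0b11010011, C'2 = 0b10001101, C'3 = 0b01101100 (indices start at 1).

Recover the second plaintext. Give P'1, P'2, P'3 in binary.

In OFB with a reused IV, both messages share the same keystream S_i, so C_i ⊕ C'_i = P_i ⊕ P'_i and thus P'_i = P_i ⊕ C_i ⊕ C'_i.
P'1: 0b01000001 ⊕ 0b01010111 ⊕ 0b11010011 = 0b11000101.
P'2: 0b01011010 ⊕ 0b10010011 ⊕ 0b10001101 = 0b01000100.
P'3: 0b01111000 ⊕ 0b01011110 ⊕ 0b01101100 = 0b01001010.

P'1 = 0b11000101, P'2 = 0b01000100, P'3 = 0b01001010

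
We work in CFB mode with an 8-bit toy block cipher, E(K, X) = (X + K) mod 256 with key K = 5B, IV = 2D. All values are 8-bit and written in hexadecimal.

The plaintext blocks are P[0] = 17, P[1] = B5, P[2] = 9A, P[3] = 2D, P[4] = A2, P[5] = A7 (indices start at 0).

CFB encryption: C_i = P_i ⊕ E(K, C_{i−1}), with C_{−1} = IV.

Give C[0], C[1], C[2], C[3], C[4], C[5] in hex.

C[0]: E(K, 2D) = 88; 17 ⊕ 88 = 9F.
C[1]: E(K, 9F) = FA; B5 ⊕ FA = 4F.
C[2]: E(K, 4F) = AA; 9A ⊕ AA = 30.
C[3]: E(K, 30) = 8B; 2D ⊕ 8B = A6.
C[4]: E(K, A6) = 01; A2 ⊕ 01 = A3.
C[5]: E(K, A3) = FE; A7 ⊕ FE = 59.

C[0] = 9F, C[1] = 4F, C[2] = 30, C[3] = A6, C[4] = A3, C[5] = 59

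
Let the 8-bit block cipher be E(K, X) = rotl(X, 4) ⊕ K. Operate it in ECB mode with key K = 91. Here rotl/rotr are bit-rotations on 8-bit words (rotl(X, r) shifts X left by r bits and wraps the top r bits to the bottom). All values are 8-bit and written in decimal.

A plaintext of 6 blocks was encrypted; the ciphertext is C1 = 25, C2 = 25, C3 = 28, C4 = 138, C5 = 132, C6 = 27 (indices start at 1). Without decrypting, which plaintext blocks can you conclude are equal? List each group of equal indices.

P1 = P2

ECB encrypts each block independently with the same key, so equal ciphertext blocks imply equal plaintext blocks.
C1 = C2 = 25, so P1 = P2.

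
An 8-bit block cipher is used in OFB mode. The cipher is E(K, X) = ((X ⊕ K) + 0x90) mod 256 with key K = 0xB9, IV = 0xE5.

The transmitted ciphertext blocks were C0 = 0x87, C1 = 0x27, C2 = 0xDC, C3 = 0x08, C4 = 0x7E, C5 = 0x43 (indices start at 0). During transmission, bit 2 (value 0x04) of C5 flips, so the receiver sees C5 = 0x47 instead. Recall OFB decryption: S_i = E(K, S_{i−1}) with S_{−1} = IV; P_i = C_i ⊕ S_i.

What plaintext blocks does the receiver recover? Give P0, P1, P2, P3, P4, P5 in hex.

P0 = 0x6B, P1 = 0xC2, P2 = 0x30, P3 = 0xED, P4 = 0x92, P5 = 0xA2

Only C5 changed, to 0x47. In OFB, a change in C_i flips the same bit in P_i only; the keystream is unaffected. Decrypting the received ciphertext:
P0: S = E(K, 0xE5) = 0xEC; 0x87 ⊕ 0xEC = 0x6B.
P1: S = E(K, 0xEC) = 0xE5; 0x27 ⊕ 0xE5 = 0xC2.
P2: S = E(K, 0xE5) = 0xEC; 0xDC ⊕ 0xEC = 0x30.
P3: S = E(K, 0xEC) = 0xE5; 0x08 ⊕ 0xE5 = 0xED.
P4: S = E(K, 0xE5) = 0xEC; 0x7E ⊕ 0xEC = 0x92.
P5: S = E(K, 0xEC) = 0xE5; 0x47 ⊕ 0xE5 = 0xA2.
Blocks that differ from the original plaintext: P5.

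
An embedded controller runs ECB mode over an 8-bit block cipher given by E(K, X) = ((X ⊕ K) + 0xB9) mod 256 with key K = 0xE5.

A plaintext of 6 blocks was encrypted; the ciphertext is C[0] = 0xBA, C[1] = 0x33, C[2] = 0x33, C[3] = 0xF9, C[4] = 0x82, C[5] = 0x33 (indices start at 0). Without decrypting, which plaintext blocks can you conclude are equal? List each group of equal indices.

P[1] = P[2] = P[5]

ECB encrypts each block independently with the same key, so equal ciphertext blocks imply equal plaintext blocks.
C[1] = C[2] = C[5] = 0x33, so P[1] = P[2] = P[5].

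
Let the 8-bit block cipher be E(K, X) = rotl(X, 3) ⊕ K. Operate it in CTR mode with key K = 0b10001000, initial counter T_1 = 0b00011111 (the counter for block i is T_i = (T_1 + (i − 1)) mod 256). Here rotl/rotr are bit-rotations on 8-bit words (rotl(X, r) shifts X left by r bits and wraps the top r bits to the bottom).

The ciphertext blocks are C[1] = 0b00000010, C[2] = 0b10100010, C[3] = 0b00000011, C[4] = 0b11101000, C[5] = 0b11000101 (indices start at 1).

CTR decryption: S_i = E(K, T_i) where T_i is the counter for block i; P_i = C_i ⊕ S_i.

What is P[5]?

P[5] = 0b01010100

P[5]: T = 0b00100011, S = E(K, T) = 0b10010001; 0b11000101 ⊕ 0b10010001 = 0b01010100.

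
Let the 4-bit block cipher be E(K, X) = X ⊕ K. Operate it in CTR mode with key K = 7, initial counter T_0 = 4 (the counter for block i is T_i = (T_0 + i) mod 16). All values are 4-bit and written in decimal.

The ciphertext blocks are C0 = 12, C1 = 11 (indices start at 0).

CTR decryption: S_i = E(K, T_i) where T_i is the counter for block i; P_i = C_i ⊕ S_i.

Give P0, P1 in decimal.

P0: T = 4, S = E(K, T) = 3; 12 ⊕ 3 = 15.
P1: T = 5, S = E(K, T) = 2; 11 ⊕ 2 = 9.

P0 = 15, P1 = 9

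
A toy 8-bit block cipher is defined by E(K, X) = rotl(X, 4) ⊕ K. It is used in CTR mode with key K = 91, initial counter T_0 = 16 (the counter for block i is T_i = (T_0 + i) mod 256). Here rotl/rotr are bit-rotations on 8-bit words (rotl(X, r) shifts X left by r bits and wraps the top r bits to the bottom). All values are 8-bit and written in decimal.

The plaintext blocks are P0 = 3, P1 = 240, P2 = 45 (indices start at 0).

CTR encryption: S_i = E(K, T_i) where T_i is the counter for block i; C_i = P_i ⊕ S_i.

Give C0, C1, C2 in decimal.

C0: T = 16, S = E(K, T) = 90; 3 ⊕ 90 = 89.
C1: T = 17, S = E(K, T) = 74; 240 ⊕ 74 = 186.
C2: T = 18, S = E(K, T) = 122; 45 ⊕ 122 = 87.

C0 = 89, C1 = 186, C2 = 87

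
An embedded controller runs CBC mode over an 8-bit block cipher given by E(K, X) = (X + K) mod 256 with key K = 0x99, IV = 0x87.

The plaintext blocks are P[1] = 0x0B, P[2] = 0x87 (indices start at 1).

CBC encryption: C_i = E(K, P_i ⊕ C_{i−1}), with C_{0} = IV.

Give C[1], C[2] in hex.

C[1]: P[1] ⊕ 0x87 = 0x8C; E(K, 0x8C) = 0x25.
C[2]: P[2] ⊕ 0x25 = 0xA2; E(K, 0xA2) = 0x3B.

C[1] = 0x25, C[2] = 0x3B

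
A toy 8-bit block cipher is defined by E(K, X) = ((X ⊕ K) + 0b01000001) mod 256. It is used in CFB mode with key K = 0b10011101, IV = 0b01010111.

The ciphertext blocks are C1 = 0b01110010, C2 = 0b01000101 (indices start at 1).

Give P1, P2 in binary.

P1 = 0b01111001, P2 = 0b01110101

CFB decryption: P_i = C_i ⊕ E(K, C_{i−1}), with C_{0} = IV.
P1: E(K, 0b01010111) = 0b00001011; 0b01110010 ⊕ 0b00001011 = 0b01111001.
P2: E(K, 0b01110010) = 0b00110000; 0b01000101 ⊕ 0b00110000 = 0b01110101.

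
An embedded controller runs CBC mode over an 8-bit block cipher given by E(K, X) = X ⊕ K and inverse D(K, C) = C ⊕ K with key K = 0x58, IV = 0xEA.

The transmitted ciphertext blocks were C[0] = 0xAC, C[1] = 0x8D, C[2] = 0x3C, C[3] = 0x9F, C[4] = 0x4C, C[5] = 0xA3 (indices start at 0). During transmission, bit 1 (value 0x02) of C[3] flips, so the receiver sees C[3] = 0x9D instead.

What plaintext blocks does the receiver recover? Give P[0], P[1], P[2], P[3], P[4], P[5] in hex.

P[0] = 0x1E, P[1] = 0x79, P[2] = 0xE9, P[3] = 0xF9, P[4] = 0x89, P[5] = 0xB7

CBC decryption: P_i = D(K, C_i) ⊕ C_{i−1}, with C_{−1} = IV.
Only C[3] changed, to 0x9D. In CBC, a change in C_i garbles P_i and flips the same bit in P_{i+1}. Decrypting the received ciphertext:
P[0]: D(K, 0xAC) = 0xF4; 0xF4 ⊕ 0xEA = 0x1E.
P[1]: D(K, 0x8D) = 0xD5; 0xD5 ⊕ 0xAC = 0x79.
P[2]: D(K, 0x3C) = 0x64; 0x64 ⊕ 0x8D = 0xE9.
P[3]: D(K, 0x9D) = 0xC5; 0xC5 ⊕ 0x3C = 0xF9.
P[4]: D(K, 0x4C) = 0x14; 0x14 ⊕ 0x9D = 0x89.
P[5]: D(K, 0xA3) = 0xFB; 0xFB ⊕ 0x4C = 0xB7.
Blocks that differ from the original plaintext: P[3], P[4].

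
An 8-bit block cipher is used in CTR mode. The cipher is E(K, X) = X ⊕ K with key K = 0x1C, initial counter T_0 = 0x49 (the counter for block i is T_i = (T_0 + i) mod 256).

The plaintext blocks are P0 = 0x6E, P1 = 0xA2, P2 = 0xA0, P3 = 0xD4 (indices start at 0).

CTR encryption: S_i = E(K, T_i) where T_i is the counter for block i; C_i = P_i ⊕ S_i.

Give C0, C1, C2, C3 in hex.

C0: T = 0x49, S = E(K, T) = 0x55; 0x6E ⊕ 0x55 = 0x3B.
C1: T = 0x4A, S = E(K, T) = 0x56; 0xA2 ⊕ 0x56 = 0xF4.
C2: T = 0x4B, S = E(K, T) = 0x57; 0xA0 ⊕ 0x57 = 0xF7.
C3: T = 0x4C, S = E(K, T) = 0x50; 0xD4 ⊕ 0x50 = 0x84.

C0 = 0x3B, C1 = 0xF4, C2 = 0xF7, C3 = 0x84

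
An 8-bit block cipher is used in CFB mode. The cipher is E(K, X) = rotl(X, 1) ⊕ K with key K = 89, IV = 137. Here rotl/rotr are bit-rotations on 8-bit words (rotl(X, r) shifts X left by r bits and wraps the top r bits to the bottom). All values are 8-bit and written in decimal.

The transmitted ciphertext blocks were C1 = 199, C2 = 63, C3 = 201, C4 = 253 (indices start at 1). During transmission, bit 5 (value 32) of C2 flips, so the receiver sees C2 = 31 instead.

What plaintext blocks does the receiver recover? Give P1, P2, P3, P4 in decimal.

P1 = 141, P2 = 201, P3 = 174, P4 = 55

CFB decryption: P_i = C_i ⊕ E(K, C_{i−1}), with C_{0} = IV.
Only C2 changed, to 31. In CFB, a change in C_i flips the same bit in P_i and garbles P_{i+1}. Decrypting the received ciphertext:
P1: E(K, 137) = 74; 199 ⊕ 74 = 141.
P2: E(K, 199) = 214; 31 ⊕ 214 = 201.
P3: E(K, 31) = 103; 201 ⊕ 103 = 174.
P4: E(K, 201) = 202; 253 ⊕ 202 = 55.
Blocks that differ from the original plaintext: P2, P3.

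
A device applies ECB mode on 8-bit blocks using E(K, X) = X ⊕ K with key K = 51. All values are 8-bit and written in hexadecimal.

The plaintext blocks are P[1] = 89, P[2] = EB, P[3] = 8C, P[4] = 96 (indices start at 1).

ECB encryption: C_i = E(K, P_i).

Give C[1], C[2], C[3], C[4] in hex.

C[1] = D8, C[2] = BA, C[3] = DD, C[4] = C7

C[1]: E(K, 89) = D8.
C[2]: E(K, EB) = BA.
C[3]: E(K, 8C) = DD.
C[4]: E(K, 96) = C7.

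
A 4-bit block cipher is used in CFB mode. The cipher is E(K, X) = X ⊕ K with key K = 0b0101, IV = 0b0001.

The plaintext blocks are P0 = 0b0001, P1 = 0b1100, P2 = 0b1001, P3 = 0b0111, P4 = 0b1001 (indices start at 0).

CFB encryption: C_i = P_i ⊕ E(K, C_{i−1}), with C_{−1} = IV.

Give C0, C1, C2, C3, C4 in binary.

C0: E(K, 0b0001) = 0b0100; 0b0001 ⊕ 0b0100 = 0b0101.
C1: E(K, 0b0101) = 0b0000; 0b1100 ⊕ 0b0000 = 0b1100.
C2: E(K, 0b1100) = 0b1001; 0b1001 ⊕ 0b1001 = 0b0000.
C3: E(K, 0b0000) = 0b0101; 0b0111 ⊕ 0b0101 = 0b0010.
C4: E(K, 0b0010) = 0b0111; 0b1001 ⊕ 0b0111 = 0b1110.

C0 = 0b0101, C1 = 0b1100, C2 = 0b0000, C3 = 0b0010, C4 = 0b1110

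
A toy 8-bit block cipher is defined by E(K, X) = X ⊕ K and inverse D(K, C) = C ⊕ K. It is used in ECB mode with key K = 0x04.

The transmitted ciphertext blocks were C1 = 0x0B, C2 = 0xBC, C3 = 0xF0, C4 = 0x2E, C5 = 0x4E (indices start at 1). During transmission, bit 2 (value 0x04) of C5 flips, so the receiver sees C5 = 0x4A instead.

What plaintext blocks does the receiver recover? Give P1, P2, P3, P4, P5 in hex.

P1 = 0x0F, P2 = 0xB8, P3 = 0xF4, P4 = 0x2A, P5 = 0x4E

ECB decryption: P_i = D(K, C_i).
Only C5 changed, to 0x4A. In ECB, a change in C_i affects only P_i. Decrypting the received ciphertext:
P1: D(K, 0x0B) = 0x0F.
P2: D(K, 0xBC) = 0xB8.
P3: D(K, 0xF0) = 0xF4.
P4: D(K, 0x2E) = 0x2A.
P5: D(K, 0x4A) = 0x4E.
Blocks that differ from the original plaintext: P5.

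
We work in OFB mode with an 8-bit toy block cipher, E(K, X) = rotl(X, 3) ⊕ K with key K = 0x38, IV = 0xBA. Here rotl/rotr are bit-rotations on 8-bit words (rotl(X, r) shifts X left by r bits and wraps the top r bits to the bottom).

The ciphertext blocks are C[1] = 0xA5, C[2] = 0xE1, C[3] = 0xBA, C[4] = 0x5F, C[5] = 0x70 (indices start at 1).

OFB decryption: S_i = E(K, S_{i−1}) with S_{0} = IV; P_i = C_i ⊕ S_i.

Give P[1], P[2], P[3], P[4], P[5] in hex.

P[1]: S = E(K, 0xBA) = 0xED; 0xA5 ⊕ 0xED = 0x48.
P[2]: S = E(K, 0xED) = 0x57; 0xE1 ⊕ 0x57 = 0xB6.
P[3]: S = E(K, 0x57) = 0x82; 0xBA ⊕ 0x82 = 0x38.
P[4]: S = E(K, 0x82) = 0x2C; 0x5F ⊕ 0x2C = 0x73.
P[5]: S = E(K, 0x2C) = 0x59; 0x70 ⊕ 0x59 = 0x29.

P[1] = 0x48, P[2] = 0xB6, P[3] = 0x38, P[4] = 0x73, P[5] = 0x29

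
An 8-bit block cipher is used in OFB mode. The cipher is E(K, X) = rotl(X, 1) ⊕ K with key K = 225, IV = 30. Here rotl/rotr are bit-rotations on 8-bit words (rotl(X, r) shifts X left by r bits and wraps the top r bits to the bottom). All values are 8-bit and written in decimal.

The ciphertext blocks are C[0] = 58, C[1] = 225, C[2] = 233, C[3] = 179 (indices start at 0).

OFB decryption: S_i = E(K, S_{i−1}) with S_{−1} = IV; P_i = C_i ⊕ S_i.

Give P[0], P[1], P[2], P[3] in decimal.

P[0]: S = E(K, 30) = 221; 58 ⊕ 221 = 231.
P[1]: S = E(K, 221) = 90; 225 ⊕ 90 = 187.
P[2]: S = E(K, 90) = 85; 233 ⊕ 85 = 188.
P[3]: S = E(K, 85) = 75; 179 ⊕ 75 = 248.

P[0] = 231, P[1] = 187, P[2] = 188, P[3] = 248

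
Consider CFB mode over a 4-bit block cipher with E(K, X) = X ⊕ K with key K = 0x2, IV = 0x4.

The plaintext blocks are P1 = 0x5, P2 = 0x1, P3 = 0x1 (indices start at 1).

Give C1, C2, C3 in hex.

C1 = 0x3, C2 = 0x0, C3 = 0x3

CFB encryption: C_i = P_i ⊕ E(K, C_{i−1}), with C_{0} = IV.
C1: E(K, 0x4) = 0x6; 0x5 ⊕ 0x6 = 0x3.
C2: E(K, 0x3) = 0x1; 0x1 ⊕ 0x1 = 0x0.
C3: E(K, 0x0) = 0x2; 0x1 ⊕ 0x2 = 0x3.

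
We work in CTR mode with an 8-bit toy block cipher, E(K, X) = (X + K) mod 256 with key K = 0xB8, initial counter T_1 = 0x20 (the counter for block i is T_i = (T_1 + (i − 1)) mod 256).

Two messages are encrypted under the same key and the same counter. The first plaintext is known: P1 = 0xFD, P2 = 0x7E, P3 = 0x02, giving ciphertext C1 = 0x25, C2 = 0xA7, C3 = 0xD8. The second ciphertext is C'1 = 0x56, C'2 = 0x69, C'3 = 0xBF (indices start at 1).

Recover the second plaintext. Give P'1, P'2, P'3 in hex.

In CTR with a reused counter, both messages share the same keystream S_i, so C_i ⊕ C'_i = P_i ⊕ P'_i and thus P'_i = P_i ⊕ C_i ⊕ C'_i.
P'1: 0xFD ⊕ 0x25 ⊕ 0x56 = 0x8E.
P'2: 0x7E ⊕ 0xA7 ⊕ 0x69 = 0xB0.
P'3: 0x02 ⊕ 0xD8 ⊕ 0xBF = 0x65.

P'1 = 0x8E, P'2 = 0xB0, P'3 = 0x65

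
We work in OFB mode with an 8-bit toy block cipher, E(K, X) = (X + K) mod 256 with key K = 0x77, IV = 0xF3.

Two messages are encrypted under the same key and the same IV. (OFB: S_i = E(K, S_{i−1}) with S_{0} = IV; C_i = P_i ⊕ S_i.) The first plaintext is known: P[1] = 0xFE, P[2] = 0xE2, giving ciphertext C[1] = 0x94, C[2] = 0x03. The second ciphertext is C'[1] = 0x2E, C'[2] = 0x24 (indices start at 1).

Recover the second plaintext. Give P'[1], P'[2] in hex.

In OFB with a reused IV, both messages share the same keystream S_i, so C_i ⊕ C'_i = P_i ⊕ P'_i and thus P'_i = P_i ⊕ C_i ⊕ C'_i.
P'[1]: 0xFE ⊕ 0x94 ⊕ 0x2E = 0x44.
P'[2]: 0xE2 ⊕ 0x03 ⊕ 0x24 = 0xC5.

P'[1] = 0x44, P'[2] = 0xC5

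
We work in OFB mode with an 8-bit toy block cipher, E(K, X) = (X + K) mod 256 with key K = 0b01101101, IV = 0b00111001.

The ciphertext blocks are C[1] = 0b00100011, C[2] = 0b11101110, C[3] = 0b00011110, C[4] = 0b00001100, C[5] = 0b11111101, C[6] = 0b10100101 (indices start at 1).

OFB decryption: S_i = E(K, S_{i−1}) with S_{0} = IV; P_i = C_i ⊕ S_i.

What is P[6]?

P[6] = 0b01100010

P[1]: S = E(K, 0b00111001) = 0b10100110; 0b00100011 ⊕ 0b10100110 = 0b10000101.
P[2]: S = E(K, 0b10100110) = 0b00010011; 0b11101110 ⊕ 0b00010011 = 0b11111101.
P[3]: S = E(K, 0b00010011) = 0b10000000; 0b00011110 ⊕ 0b10000000 = 0b10011110.
P[4]: S = E(K, 0b10000000) = 0b11101101; 0b00001100 ⊕ 0b11101101 = 0b11100001.
P[5]: S = E(K, 0b11101101) = 0b01011010; 0b11111101 ⊕ 0b01011010 = 0b10100111.
P[6]: S = E(K, 0b01011010) = 0b11000111; 0b10100101 ⊕ 0b11000111 = 0b01100010.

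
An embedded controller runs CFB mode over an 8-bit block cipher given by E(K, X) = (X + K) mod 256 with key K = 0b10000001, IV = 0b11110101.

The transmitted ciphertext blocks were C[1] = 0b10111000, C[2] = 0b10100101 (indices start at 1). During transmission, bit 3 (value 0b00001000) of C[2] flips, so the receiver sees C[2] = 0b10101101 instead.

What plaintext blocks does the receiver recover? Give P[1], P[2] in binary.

CFB decryption: P_i = C_i ⊕ E(K, C_{i−1}), with C_{0} = IV.
Only C[2] changed, to 0b10101101. In CFB, a change in C_i flips the same bit in P_i and garbles P_{i+1}. Decrypting the received ciphertext:
P[1]: E(K, 0b11110101) = 0b01110110; 0b10111000 ⊕ 0b01110110 = 0b11001110.
P[2]: E(K, 0b10111000) = 0b00111001; 0b10101101 ⊕ 0b00111001 = 0b10010100.
Blocks that differ from the original plaintext: P[2].

P[1] = 0b11001110, P[2] = 0b10010100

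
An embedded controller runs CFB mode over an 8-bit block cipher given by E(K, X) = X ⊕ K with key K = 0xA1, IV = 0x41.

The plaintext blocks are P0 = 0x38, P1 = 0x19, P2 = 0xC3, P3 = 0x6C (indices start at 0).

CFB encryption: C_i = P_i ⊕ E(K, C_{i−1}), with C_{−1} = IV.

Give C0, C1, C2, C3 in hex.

C0 = 0xD8, C1 = 0x60, C2 = 0x02, C3 = 0xCF

C0: E(K, 0x41) = 0xE0; 0x38 ⊕ 0xE0 = 0xD8.
C1: E(K, 0xD8) = 0x79; 0x19 ⊕ 0x79 = 0x60.
C2: E(K, 0x60) = 0xC1; 0xC3 ⊕ 0xC1 = 0x02.
C3: E(K, 0x02) = 0xA3; 0x6C ⊕ 0xA3 = 0xCF.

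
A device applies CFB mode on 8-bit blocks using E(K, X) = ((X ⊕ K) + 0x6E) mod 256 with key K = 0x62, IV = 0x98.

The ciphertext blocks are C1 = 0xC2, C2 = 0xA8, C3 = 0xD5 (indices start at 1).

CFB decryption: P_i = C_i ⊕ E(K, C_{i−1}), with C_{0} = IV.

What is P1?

P1 = 0xAA

P1: E(K, 0x98) = 0x68; 0xC2 ⊕ 0x68 = 0xAA.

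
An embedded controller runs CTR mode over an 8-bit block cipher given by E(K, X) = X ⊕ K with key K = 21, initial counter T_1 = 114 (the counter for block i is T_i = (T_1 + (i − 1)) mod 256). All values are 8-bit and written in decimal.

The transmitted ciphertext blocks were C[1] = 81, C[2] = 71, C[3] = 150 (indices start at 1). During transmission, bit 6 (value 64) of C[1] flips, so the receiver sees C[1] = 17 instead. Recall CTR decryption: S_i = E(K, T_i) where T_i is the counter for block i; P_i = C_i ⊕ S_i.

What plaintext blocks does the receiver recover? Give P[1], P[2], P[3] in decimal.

P[1] = 118, P[2] = 33, P[3] = 247

Only C[1] changed, to 17. In CTR, a change in C_i flips the same bit in P_i only; the keystream is unaffected. Decrypting the received ciphertext:
P[1]: T = 114, S = E(K, T) = 103; 17 ⊕ 103 = 118.
P[2]: T = 115, S = E(K, T) = 102; 71 ⊕ 102 = 33.
P[3]: T = 116, S = E(K, T) = 97; 150 ⊕ 97 = 247.
Blocks that differ from the original plaintext: P[1].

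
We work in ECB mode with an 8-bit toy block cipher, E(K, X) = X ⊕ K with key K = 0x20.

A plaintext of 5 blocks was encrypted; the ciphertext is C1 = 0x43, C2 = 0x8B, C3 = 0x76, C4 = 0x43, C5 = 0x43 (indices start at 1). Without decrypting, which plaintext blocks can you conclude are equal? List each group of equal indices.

ECB encrypts each block independently with the same key, so equal ciphertext blocks imply equal plaintext blocks.
C1 = C4 = C5 = 0x43, so P1 = P4 = P5.

P1 = P4 = P5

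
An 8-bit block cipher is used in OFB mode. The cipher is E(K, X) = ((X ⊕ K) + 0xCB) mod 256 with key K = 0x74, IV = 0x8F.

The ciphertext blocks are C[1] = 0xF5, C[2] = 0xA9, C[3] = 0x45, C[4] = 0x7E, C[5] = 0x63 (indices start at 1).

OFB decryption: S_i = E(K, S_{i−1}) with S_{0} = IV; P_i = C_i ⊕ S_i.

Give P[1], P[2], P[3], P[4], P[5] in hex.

P[1] = 0x33, P[2] = 0xD4, P[3] = 0x91, P[4] = 0x15, P[5] = 0x89

P[1]: S = E(K, 0x8F) = 0xC6; 0xF5 ⊕ 0xC6 = 0x33.
P[2]: S = E(K, 0xC6) = 0x7D; 0xA9 ⊕ 0x7D = 0xD4.
P[3]: S = E(K, 0x7D) = 0xD4; 0x45 ⊕ 0xD4 = 0x91.
P[4]: S = E(K, 0xD4) = 0x6B; 0x7E ⊕ 0x6B = 0x15.
P[5]: S = E(K, 0x6B) = 0xEA; 0x63 ⊕ 0xEA = 0x89.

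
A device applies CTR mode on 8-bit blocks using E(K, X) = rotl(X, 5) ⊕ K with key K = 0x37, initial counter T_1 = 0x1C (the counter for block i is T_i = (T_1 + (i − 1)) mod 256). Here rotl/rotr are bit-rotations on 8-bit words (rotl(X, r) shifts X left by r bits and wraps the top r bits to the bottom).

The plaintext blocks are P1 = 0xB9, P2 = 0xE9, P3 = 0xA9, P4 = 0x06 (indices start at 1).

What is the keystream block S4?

CTR encryption: S_i = E(K, T_i) where T_i is the counter for block i; C_i = P_i ⊕ S_i.
C1: T = 0x1C, S = E(K, T) = 0xB4; 0xB9 ⊕ 0xB4 = 0x0D.
C2: T = 0x1D, S = E(K, T) = 0x94; 0xE9 ⊕ 0x94 = 0x7D.
C3: T = 0x1E, S = E(K, T) = 0xF4; 0xA9 ⊕ 0xF4 = 0x5D.
C4: T = 0x1F, S = E(K, T) = 0xD4; 0x06 ⊕ 0xD4 = 0xD2.
So S4 = 0xD4.

0xD4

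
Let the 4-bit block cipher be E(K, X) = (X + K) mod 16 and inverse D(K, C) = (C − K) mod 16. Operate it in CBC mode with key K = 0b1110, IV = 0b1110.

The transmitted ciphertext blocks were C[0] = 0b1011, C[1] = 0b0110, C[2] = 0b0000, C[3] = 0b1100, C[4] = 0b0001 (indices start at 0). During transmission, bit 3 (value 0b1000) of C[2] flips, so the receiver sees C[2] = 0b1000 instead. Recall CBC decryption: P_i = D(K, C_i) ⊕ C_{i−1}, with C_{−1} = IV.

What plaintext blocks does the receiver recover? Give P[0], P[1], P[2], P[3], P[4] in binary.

P[0] = 0b0011, P[1] = 0b0011, P[2] = 0b1100, P[3] = 0b0110, P[4] = 0b1111

Only C[2] changed, to 0b1000. In CBC, a change in C_i garbles P_i and flips the same bit in P_{i+1}. Decrypting the received ciphertext:
P[0]: D(K, 0b1011) = 0b1101; 0b1101 ⊕ 0b1110 = 0b0011.
P[1]: D(K, 0b0110) = 0b1000; 0b1000 ⊕ 0b1011 = 0b0011.
P[2]: D(K, 0b1000) = 0b1010; 0b1010 ⊕ 0b0110 = 0b1100.
P[3]: D(K, 0b1100) = 0b1110; 0b1110 ⊕ 0b1000 = 0b0110.
P[4]: D(K, 0b0001) = 0b0011; 0b0011 ⊕ 0b1100 = 0b1111.
Blocks that differ from the original plaintext: P[2], P[3].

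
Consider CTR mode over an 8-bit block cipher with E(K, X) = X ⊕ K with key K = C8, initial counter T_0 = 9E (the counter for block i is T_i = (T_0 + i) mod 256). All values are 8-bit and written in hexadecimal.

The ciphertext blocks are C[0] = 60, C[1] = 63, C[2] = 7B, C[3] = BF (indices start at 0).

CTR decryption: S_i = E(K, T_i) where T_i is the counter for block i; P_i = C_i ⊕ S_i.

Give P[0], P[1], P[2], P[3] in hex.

P[0] = 36, P[1] = 34, P[2] = 13, P[3] = D6

P[0]: T = 9E, S = E(K, T) = 56; 60 ⊕ 56 = 36.
P[1]: T = 9F, S = E(K, T) = 57; 63 ⊕ 57 = 34.
P[2]: T = A0, S = E(K, T) = 68; 7B ⊕ 68 = 13.
P[3]: T = A1, S = E(K, T) = 69; BF ⊕ 69 = D6.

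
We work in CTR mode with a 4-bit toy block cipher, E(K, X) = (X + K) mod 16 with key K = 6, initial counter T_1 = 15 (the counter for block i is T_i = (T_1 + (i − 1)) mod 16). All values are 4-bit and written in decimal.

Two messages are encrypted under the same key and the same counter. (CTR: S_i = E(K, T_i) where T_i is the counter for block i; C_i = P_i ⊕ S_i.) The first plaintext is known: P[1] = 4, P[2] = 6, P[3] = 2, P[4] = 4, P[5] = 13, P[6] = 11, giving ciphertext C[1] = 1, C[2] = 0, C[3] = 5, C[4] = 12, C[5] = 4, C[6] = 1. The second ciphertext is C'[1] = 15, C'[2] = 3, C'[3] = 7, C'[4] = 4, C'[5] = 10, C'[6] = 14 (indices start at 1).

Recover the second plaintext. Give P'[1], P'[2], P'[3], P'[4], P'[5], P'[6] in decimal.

P'[1] = 10, P'[2] = 5, P'[3] = 0, P'[4] = 12, P'[5] = 3, P'[6] = 4

In CTR with a reused counter, both messages share the same keystream S_i, so C_i ⊕ C'_i = P_i ⊕ P'_i and thus P'_i = P_i ⊕ C_i ⊕ C'_i.
P'[1]: 4 ⊕ 1 ⊕ 15 = 10.
P'[2]: 6 ⊕ 0 ⊕ 3 = 5.
P'[3]: 2 ⊕ 5 ⊕ 7 = 0.
P'[4]: 4 ⊕ 12 ⊕ 4 = 12.
P'[5]: 13 ⊕ 4 ⊕ 10 = 3.
P'[6]: 11 ⊕ 1 ⊕ 14 = 4.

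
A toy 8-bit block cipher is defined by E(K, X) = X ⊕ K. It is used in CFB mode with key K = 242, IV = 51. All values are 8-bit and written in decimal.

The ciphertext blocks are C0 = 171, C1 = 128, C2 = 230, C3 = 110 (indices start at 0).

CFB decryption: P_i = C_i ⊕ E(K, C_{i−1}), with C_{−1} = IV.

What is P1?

P1: E(K, 171) = 89; 128 ⊕ 89 = 217.

P1 = 217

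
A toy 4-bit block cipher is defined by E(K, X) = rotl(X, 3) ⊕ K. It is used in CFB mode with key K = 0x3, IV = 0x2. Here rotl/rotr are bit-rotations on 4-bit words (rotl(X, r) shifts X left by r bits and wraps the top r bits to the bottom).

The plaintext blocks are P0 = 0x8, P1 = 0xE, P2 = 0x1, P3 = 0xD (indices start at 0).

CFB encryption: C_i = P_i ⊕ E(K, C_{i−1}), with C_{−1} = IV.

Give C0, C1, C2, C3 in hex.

C0: E(K, 0x2) = 0x2; 0x8 ⊕ 0x2 = 0xA.
C1: E(K, 0xA) = 0x6; 0xE ⊕ 0x6 = 0x8.
C2: E(K, 0x8) = 0x7; 0x1 ⊕ 0x7 = 0x6.
C3: E(K, 0x6) = 0x0; 0xD ⊕ 0x0 = 0xD.

C0 = 0xA, C1 = 0x8, C2 = 0x6, C3 = 0xD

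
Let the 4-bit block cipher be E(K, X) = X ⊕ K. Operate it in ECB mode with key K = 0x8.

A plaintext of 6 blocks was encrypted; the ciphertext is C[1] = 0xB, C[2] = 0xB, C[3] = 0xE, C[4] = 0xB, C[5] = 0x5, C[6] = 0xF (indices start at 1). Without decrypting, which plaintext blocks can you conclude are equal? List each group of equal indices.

ECB encrypts each block independently with the same key, so equal ciphertext blocks imply equal plaintext blocks.
C[1] = C[2] = C[4] = 0xB, so P[1] = P[2] = P[4].

P[1] = P[2] = P[4]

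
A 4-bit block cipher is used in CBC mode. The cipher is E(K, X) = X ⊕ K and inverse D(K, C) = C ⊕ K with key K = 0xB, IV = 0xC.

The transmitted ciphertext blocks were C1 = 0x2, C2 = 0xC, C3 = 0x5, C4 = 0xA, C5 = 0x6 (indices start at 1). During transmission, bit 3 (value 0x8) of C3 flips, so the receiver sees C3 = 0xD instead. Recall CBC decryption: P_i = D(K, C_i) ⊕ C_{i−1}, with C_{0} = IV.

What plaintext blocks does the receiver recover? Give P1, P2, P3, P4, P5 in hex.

P1 = 0x5, P2 = 0x5, P3 = 0xA, P4 = 0xC, P5 = 0x7

Only C3 changed, to 0xD. In CBC, a change in C_i garbles P_i and flips the same bit in P_{i+1}. Decrypting the received ciphertext:
P1: D(K, 0x2) = 0x9; 0x9 ⊕ 0xC = 0x5.
P2: D(K, 0xC) = 0x7; 0x7 ⊕ 0x2 = 0x5.
P3: D(K, 0xD) = 0x6; 0x6 ⊕ 0xC = 0xA.
P4: D(K, 0xA) = 0x1; 0x1 ⊕ 0xD = 0xC.
P5: D(K, 0x6) = 0xD; 0xD ⊕ 0xA = 0x7.
Blocks that differ from the original plaintext: P3, P4.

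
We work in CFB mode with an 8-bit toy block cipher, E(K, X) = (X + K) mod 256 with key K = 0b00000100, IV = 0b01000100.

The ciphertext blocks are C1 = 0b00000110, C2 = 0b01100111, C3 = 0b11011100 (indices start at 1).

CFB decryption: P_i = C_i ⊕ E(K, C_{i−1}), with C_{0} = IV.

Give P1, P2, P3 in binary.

P1: E(K, 0b01000100) = 0b01001000; 0b00000110 ⊕ 0b01001000 = 0b01001110.
P2: E(K, 0b00000110) = 0b00001010; 0b01100111 ⊕ 0b00001010 = 0b01101101.
P3: E(K, 0b01100111) = 0b01101011; 0b11011100 ⊕ 0b01101011 = 0b10110111.

P1 = 0b01001110, P2 = 0b01101101, P3 = 0b10110111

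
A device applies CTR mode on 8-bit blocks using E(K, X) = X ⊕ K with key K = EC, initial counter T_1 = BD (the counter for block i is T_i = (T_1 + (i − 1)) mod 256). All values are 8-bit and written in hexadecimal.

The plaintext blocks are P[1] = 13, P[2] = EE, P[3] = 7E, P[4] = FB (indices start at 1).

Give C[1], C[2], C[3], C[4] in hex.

C[1] = 42, C[2] = BC, C[3] = 2D, C[4] = D7

CTR encryption: S_i = E(K, T_i) where T_i is the counter for block i; C_i = P_i ⊕ S_i.
C[1]: T = BD, S = E(K, T) = 51; 13 ⊕ 51 = 42.
C[2]: T = BE, S = E(K, T) = 52; EE ⊕ 52 = BC.
C[3]: T = BF, S = E(K, T) = 53; 7E ⊕ 53 = 2D.
C[4]: T = C0, S = E(K, T) = 2C; FB ⊕ 2C = D7.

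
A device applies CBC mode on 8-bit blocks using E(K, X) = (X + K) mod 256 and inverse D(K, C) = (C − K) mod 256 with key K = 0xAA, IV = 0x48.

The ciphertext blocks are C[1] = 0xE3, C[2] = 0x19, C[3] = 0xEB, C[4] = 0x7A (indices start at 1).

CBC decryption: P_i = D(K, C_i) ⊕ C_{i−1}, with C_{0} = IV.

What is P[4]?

P[4]: D(K, 0x7A) = 0xD0; 0xD0 ⊕ 0xEB = 0x3B.

P[4] = 0x3B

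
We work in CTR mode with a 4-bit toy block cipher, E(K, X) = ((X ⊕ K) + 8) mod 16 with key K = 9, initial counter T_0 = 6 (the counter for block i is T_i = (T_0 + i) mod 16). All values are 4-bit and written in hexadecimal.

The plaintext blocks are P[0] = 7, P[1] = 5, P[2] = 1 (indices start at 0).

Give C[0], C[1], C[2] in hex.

C[0] = 0, C[1] = 3, C[2] = 8

CTR encryption: S_i = E(K, T_i) where T_i is the counter for block i; C_i = P_i ⊕ S_i.
C[0]: T = 6, S = E(K, T) = 7; 7 ⊕ 7 = 0.
C[1]: T = 7, S = E(K, T) = 6; 5 ⊕ 6 = 3.
C[2]: T = 8, S = E(K, T) = 9; 1 ⊕ 9 = 8.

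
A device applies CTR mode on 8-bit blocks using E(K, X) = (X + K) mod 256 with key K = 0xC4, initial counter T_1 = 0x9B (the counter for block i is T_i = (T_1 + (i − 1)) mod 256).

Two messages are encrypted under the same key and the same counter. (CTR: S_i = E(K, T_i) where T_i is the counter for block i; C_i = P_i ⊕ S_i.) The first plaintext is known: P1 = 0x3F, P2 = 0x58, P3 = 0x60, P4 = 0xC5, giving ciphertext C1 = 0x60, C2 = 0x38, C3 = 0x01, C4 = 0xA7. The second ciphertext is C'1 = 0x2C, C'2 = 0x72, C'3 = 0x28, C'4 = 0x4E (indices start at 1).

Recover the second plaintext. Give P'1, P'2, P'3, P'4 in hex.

In CTR with a reused counter, both messages share the same keystream S_i, so C_i ⊕ C'_i = P_i ⊕ P'_i and thus P'_i = P_i ⊕ C_i ⊕ C'_i.
P'1: 0x3F ⊕ 0x60 ⊕ 0x2C = 0x73.
P'2: 0x58 ⊕ 0x38 ⊕ 0x72 = 0x12.
P'3: 0x60 ⊕ 0x01 ⊕ 0x28 = 0x49.
P'4: 0xC5 ⊕ 0xA7 ⊕ 0x4E = 0x2C.

P'1 = 0x73, P'2 = 0x12, P'3 = 0x49, P'4 = 0x2C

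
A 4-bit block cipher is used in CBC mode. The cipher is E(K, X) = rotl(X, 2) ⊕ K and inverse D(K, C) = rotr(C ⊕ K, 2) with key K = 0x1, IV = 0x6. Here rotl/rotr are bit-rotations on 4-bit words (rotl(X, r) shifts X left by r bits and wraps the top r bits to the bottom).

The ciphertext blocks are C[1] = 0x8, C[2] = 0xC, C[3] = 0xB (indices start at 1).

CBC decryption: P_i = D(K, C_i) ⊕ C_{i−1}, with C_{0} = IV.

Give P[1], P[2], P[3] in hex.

P[1] = 0x0, P[2] = 0xF, P[3] = 0x6

P[1]: D(K, 0x8) = 0x6; 0x6 ⊕ 0x6 = 0x0.
P[2]: D(K, 0xC) = 0x7; 0x7 ⊕ 0x8 = 0xF.
P[3]: D(K, 0xB) = 0xA; 0xA ⊕ 0xC = 0x6.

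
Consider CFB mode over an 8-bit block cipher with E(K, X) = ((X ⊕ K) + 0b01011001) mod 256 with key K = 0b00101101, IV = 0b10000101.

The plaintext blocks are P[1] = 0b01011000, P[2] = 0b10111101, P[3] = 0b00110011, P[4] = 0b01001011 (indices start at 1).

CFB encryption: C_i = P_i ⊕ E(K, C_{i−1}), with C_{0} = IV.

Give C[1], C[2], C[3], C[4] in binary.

C[1]: E(K, 0b10000101) = 0b00000001; 0b01011000 ⊕ 0b00000001 = 0b01011001.
C[2]: E(K, 0b01011001) = 0b11001101; 0b10111101 ⊕ 0b11001101 = 0b01110000.
C[3]: E(K, 0b01110000) = 0b10110110; 0b00110011 ⊕ 0b10110110 = 0b10000101.
C[4]: E(K, 0b10000101) = 0b00000001; 0b01001011 ⊕ 0b00000001 = 0b01001010.

C[1] = 0b01011001, C[2] = 0b01110000, C[3] = 0b10000101, C[4] = 0b01001010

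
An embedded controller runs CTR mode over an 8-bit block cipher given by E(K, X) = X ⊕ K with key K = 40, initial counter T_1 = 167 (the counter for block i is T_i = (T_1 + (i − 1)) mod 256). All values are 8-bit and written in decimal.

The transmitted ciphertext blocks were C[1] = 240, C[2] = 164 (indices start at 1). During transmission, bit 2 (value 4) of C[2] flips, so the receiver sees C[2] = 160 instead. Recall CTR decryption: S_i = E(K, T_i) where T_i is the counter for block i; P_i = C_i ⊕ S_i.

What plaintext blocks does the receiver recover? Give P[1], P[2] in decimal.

P[1] = 127, P[2] = 32

Only C[2] changed, to 160. In CTR, a change in C_i flips the same bit in P_i only; the keystream is unaffected. Decrypting the received ciphertext:
P[1]: T = 167, S = E(K, T) = 143; 240 ⊕ 143 = 127.
P[2]: T = 168, S = E(K, T) = 128; 160 ⊕ 128 = 32.
Blocks that differ from the original plaintext: P[2].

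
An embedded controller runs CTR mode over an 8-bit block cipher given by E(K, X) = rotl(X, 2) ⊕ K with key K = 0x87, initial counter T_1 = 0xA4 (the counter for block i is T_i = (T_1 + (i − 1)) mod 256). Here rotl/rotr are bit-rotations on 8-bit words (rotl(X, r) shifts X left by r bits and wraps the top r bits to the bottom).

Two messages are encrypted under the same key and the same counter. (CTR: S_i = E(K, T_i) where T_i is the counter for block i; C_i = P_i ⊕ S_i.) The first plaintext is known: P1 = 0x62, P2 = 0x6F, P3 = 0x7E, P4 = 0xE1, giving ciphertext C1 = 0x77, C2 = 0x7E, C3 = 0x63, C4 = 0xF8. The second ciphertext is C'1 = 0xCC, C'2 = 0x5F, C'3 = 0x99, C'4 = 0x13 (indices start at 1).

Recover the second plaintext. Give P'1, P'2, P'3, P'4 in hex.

In CTR with a reused counter, both messages share the same keystream S_i, so C_i ⊕ C'_i = P_i ⊕ P'_i and thus P'_i = P_i ⊕ C_i ⊕ C'_i.
P'1: 0x62 ⊕ 0x77 ⊕ 0xCC = 0xD9.
P'2: 0x6F ⊕ 0x7E ⊕ 0x5F = 0x4E.
P'3: 0x7E ⊕ 0x63 ⊕ 0x99 = 0x84.
P'4: 0xE1 ⊕ 0xF8 ⊕ 0x13 = 0x0A.

P'1 = 0xD9, P'2 = 0x4E, P'3 = 0x84, P'4 = 0x0A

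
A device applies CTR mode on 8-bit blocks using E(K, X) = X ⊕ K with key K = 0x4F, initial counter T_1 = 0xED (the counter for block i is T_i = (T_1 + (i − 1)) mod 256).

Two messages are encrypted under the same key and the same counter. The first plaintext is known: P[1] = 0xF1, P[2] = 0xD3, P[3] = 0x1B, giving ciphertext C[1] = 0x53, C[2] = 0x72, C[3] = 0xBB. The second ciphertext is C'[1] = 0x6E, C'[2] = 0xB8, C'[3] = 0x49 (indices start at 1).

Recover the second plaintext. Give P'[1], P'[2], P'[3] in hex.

P'[1] = 0xCC, P'[2] = 0x19, P'[3] = 0xE9

In CTR with a reused counter, both messages share the same keystream S_i, so C_i ⊕ C'_i = P_i ⊕ P'_i and thus P'_i = P_i ⊕ C_i ⊕ C'_i.
P'[1]: 0xF1 ⊕ 0x53 ⊕ 0x6E = 0xCC.
P'[2]: 0xD3 ⊕ 0x72 ⊕ 0xB8 = 0x19.
P'[3]: 0x1B ⊕ 0xBB ⊕ 0x49 = 0xE9.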